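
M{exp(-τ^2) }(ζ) gamma(ζ/2) /2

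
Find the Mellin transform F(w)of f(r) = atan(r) -pi*sec(pi*w/2)/(2*w)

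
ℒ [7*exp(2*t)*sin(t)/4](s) 7/(4*((s - 2)^2 + 1))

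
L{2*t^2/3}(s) 4/(3*s^3)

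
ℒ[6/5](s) 6/(5*s) 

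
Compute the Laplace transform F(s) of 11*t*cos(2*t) 11*(s^2 - 4) /(s^2 + 4) ^2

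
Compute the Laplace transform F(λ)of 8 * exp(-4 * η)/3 8/(3 * (λ + 4))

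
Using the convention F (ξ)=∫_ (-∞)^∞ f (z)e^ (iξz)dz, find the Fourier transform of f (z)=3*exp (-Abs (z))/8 3/ (4*(ξ^2 + 1))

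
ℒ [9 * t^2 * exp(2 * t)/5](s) 18/(5 * (s - 2)^3)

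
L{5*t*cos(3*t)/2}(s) 5*(s^2 - 9)/(2*(s^2 + 9)^2)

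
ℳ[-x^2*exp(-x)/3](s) -gamma(s + 2)/3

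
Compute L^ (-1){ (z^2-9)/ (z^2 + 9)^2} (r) r * cos (3 * r)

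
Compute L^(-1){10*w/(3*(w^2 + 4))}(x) 10*cos(2*x)/3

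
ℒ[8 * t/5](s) 8/ (5 * s^2) 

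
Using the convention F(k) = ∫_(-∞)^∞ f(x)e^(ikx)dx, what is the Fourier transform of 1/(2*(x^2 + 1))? pi*exp(-Abs(k))/2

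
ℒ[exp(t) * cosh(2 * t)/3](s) (s - 1)/(3 * ((s - 1)^2 - 4))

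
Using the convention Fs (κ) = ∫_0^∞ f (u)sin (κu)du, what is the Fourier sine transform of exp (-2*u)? κ/ (κ^2 + 4)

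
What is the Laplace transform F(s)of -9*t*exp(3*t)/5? -9/(5*(s - 3)^2)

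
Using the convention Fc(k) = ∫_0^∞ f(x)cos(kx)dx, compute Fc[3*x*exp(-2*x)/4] 3*(4 - k^2)/(4*(k^2 + 4)^2)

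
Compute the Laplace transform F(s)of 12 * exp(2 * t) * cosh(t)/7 12 * (s - 2)/(7 * ((s - 2)^2-1))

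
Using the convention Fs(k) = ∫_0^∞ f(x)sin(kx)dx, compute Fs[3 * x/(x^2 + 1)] 3 * pi * exp(-k)/2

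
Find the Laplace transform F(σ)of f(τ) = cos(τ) σ/(σ^2+1)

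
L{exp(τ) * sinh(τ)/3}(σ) 1/(3 * σ * (σ - 2))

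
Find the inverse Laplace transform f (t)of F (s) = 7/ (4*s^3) 7*t^2/8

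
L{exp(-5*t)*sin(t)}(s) 1/((s + 5)^2 + 1)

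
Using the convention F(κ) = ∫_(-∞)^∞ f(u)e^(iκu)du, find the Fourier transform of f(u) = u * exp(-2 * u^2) sqrt(2) * I * sqrt(pi) * κ * exp(-κ^2/8)/8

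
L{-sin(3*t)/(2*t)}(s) -atan(3/s)/2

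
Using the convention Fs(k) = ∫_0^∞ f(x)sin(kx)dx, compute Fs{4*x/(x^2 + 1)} 2*pi*exp(-k)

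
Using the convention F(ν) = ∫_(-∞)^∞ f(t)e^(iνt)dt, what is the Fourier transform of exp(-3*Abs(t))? 6/(ν^2+9)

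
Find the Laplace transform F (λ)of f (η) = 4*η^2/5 8/ (5*λ^3)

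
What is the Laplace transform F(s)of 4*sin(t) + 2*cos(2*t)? 2*s/(s^2 + 4) + 4/(s^2 + 1)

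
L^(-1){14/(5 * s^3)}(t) 7 * t^2/5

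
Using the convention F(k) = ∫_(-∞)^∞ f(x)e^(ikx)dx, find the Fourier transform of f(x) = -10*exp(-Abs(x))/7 -20/(7*k^2 + 7)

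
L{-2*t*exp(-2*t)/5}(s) -2/(5*(s + 2)^2)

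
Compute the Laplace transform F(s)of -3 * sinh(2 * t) -6/(s^2 - 4)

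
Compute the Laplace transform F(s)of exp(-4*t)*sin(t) 1/((s+4)^2+1)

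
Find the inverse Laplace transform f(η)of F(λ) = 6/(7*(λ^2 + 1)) 6*sin(η)/7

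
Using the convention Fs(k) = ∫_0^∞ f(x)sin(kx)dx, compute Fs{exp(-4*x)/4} k/(4*(k^2 + 16))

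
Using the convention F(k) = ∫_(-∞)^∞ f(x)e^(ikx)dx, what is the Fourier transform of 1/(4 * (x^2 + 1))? pi * exp(-Abs(k))/4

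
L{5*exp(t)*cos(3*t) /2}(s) 5*(s - 1) /(2*((s - 1) ^2+9) ) 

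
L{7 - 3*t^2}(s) 7/s - 6/s^3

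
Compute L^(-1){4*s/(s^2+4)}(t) 4*cos(2*t)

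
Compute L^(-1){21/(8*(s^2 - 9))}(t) 7*sinh(3*t)/8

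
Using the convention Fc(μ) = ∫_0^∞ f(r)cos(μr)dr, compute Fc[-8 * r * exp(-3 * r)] 8 * (μ^2 - 9)/(μ^2 + 9)^2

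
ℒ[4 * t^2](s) 8/s^3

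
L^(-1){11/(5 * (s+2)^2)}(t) 11 * t * exp(-2 * t)/5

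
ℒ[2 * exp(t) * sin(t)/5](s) 2/(5 * ((s - 1)^2+1))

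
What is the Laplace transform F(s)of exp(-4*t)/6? 1/(6*(s + 4))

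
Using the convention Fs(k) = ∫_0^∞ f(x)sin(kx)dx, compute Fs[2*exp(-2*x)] 2*k/(k^2+4)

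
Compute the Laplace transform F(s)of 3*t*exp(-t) 3/(s + 1)^2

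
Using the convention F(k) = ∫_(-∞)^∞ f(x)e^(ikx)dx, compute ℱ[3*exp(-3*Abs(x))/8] 9/(4*(k^2 + 9))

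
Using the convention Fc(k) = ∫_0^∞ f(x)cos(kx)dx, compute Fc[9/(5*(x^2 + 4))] 9*pi*exp(-2*k)/20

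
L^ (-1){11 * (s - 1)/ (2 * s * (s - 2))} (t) 11 * exp (t) * cosh (t)/2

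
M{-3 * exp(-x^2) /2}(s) -3 * gamma(s/2) /4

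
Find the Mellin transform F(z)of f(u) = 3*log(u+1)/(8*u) -3*pi*csc(pi*z)/(8*z - 8)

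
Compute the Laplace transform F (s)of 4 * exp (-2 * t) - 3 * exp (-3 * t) 4/ (s+2) - 3/ (s+3)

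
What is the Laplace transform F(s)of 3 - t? 3/s - 1/s^2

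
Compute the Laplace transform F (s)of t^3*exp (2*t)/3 2/ (s - 2)^4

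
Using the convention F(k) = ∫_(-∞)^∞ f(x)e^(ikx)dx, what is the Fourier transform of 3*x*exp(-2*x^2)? 3*sqrt(2)*I*sqrt(pi)*k*exp(-k^2/8)/8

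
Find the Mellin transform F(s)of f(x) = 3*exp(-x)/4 3*gamma(s)/4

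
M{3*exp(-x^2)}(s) 3*gamma(s/2)/2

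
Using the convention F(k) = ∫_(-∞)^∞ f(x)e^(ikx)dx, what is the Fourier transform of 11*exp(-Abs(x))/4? 11/(2*(k^2 + 1))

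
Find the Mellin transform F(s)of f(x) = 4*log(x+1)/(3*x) -4*pi*csc(pi*s)/(3*s - 3)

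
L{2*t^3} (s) 12/s^4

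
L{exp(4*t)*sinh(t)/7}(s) 1/(7*((s - 4)^2 - 1))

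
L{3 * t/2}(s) 3/(2 * s^2)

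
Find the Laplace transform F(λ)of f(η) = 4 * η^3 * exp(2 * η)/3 8/(λ - 2)^4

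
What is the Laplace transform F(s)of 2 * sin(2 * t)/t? 2 * atan(2/s)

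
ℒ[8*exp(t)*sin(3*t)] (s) 24/((s - 1)^2 + 9)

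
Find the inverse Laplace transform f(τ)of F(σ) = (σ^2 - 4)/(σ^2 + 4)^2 τ * cos(2 * τ)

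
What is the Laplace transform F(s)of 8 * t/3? 8/(3 * s^2)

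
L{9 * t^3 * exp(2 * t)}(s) 54/(s - 2)^4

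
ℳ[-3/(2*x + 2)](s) -3*pi*csc(pi*s)/2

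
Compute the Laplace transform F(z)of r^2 2/z^3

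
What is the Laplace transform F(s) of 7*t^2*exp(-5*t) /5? 14/(5*(s + 5) ^3) 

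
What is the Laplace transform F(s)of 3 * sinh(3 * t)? 9/(s^2 - 9)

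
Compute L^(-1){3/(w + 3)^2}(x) 3 * x * exp(-3 * x)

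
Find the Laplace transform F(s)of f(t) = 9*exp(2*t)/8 9/(8*(s - 2))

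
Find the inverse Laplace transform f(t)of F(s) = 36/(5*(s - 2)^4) 6*t^3*exp(2*t)/5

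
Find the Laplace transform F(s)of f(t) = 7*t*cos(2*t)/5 7*(s^2 - 4)/(5*(s^2+4)^2)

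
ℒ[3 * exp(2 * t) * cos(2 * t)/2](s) 3 * (s - 2)/(2 * ((s - 2)^2 + 4))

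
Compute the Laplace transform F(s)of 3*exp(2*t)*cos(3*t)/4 3*(s - 2)/(4*((s - 2)^2 + 9))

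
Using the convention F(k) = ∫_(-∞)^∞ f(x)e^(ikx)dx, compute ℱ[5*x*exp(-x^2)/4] 5*I*sqrt(pi)*k*exp(-k^2/4)/8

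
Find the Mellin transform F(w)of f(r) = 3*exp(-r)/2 3*gamma(w)/2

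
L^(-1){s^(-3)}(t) t^2/2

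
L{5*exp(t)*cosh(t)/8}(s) 5*(s - 1)/(8*s*(s - 2))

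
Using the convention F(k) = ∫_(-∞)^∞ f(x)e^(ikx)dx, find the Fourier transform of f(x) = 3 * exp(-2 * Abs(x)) 12/(k^2 + 4)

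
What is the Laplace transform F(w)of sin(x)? 1/(w^2+1)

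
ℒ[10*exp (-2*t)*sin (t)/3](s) 10/ (3*( (s + 2)^2 + 1))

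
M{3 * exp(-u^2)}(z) 3 * gamma(z/2)/2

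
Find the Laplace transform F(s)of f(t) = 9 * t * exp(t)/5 9/(5 * (s - 1)^2)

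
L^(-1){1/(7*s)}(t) 1/7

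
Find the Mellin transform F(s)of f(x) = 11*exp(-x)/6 11*gamma(s)/6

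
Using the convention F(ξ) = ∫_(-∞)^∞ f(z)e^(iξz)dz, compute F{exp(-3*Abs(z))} 6/(ξ^2 + 9)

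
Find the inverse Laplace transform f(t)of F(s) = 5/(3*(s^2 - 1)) 5*sinh(t)/3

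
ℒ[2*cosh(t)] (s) 2*s/(s^2 - 1) 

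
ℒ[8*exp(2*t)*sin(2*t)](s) 16/((s - 2)^2 + 4)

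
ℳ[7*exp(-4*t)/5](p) 7*gamma(p)/(5*4^p)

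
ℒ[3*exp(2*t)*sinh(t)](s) 3/((s - 2)^2 - 1)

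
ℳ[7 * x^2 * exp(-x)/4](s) 7 * gamma(s + 2)/4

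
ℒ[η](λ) λ^(-2)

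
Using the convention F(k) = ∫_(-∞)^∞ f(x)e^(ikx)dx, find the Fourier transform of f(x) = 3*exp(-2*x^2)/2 3*sqrt(2)*sqrt(pi)*exp(-k^2/8)/4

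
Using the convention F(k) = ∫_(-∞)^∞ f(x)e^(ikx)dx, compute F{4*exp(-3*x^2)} 4*sqrt(3)*sqrt(pi)*exp(-k^2/12)/3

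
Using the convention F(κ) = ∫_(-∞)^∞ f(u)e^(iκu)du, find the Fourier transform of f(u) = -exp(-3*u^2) -sqrt(3)*sqrt(pi)*exp(-κ^2/12)/3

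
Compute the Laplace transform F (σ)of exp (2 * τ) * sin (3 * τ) 3/ ( (σ - 2)^2+9)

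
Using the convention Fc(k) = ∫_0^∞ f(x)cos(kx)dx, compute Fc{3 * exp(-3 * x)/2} 9/(2 * (k^2 + 9))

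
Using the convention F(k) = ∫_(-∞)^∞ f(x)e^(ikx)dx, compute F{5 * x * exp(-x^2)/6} 5 * I * sqrt(pi) * k * exp(-k^2/4)/12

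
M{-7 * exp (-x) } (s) -7 * gamma (s) 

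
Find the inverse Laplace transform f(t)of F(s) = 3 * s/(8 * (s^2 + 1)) 3 * cos(t)/8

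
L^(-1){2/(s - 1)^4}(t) t^3 * exp(t)/3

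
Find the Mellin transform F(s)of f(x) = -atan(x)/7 pi*sec(pi*s/2)/(14*s)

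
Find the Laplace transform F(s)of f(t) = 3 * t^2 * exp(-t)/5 6/(5 * (s + 1)^3)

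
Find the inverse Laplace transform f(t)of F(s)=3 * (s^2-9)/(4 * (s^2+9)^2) 3 * t * cos(3 * t)/4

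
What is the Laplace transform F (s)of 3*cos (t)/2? 3*s/ (2*(s^2 + 1))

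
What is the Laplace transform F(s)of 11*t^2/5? 22/(5*s^3)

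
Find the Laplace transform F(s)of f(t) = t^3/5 6/(5*s^4)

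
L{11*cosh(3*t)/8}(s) 11*s/(8*(s^2 - 9))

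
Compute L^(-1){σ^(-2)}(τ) τ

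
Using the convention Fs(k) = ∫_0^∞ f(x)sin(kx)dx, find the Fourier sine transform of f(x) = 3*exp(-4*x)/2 3*k/(2*(k^2 + 16))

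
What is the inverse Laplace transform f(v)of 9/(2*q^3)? 9*v^2/4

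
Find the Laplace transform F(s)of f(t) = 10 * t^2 20/s^3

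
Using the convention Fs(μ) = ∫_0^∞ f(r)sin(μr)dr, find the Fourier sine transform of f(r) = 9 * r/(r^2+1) 9 * pi * exp(-μ)/2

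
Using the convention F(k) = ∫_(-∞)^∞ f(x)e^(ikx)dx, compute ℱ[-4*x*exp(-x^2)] -2*I*sqrt(pi)*k*exp(-k^2/4)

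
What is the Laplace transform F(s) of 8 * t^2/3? 16/(3 * s^3) 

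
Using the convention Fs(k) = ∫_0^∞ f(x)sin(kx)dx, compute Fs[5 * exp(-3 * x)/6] 5 * k/(6 * (k^2 + 9))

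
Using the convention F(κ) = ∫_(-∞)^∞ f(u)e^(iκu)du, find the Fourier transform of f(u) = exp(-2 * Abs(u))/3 4/(3 * (κ^2 + 4))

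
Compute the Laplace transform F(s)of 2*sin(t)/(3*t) 2*atan(1/s)/3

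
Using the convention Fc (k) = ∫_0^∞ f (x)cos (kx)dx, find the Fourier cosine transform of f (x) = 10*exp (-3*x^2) 5*sqrt (3)*sqrt (pi)*exp (-k^2/12)/3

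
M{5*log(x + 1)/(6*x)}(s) -5*pi*csc(pi*s)/(6*s - 6)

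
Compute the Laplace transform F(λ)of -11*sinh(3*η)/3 -11/(λ^2 - 9)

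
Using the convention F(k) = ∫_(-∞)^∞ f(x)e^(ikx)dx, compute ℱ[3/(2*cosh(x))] 3*pi/(2*cosh(pi*k/2))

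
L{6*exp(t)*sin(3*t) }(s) 18/((s - 1) ^2 + 9) 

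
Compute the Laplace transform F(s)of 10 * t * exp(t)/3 10/(3 * (s - 1)^2)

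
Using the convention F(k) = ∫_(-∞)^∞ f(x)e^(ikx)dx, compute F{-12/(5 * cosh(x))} -12 * pi/(5 * cosh(pi * k/2))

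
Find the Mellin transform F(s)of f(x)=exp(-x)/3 gamma(s)/3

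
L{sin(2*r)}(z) 2/(z^2 + 4)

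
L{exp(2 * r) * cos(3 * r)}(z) (z - 2)/((z - 2)^2 + 9)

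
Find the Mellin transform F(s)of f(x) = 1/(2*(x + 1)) pi*csc(pi*s)/2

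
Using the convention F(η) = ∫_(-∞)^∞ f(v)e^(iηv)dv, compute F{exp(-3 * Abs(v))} 6/(η^2+9)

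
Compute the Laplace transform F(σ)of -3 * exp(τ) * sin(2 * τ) -6/((σ - 1)^2 + 4)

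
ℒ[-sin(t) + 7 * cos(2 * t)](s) 7 * s/(s^2 + 4)-1/(s^2 + 1)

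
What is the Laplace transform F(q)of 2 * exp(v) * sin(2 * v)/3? 4/(3 * ((q - 1)^2 + 4))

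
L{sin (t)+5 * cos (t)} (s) 1/ (s^2+1)+5 * s/ (s^2+1)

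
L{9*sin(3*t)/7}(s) 27/(7*(s^2 + 9))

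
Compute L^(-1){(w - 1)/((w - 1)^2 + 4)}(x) exp(x)*cos(2*x)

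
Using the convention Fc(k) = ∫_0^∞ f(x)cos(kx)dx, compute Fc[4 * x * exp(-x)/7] 4 * (1 - k^2)/(7 * (k^2 + 1)^2)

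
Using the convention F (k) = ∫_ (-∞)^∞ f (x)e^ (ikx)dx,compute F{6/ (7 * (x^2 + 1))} 6 * pi * exp (-Abs (k))/7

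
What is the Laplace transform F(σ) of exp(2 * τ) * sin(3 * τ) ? 3/((σ - 2) ^2 + 9) 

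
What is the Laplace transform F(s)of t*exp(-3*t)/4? 1/(4*(s + 3)^2)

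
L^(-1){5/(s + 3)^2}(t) 5 * t * exp(-3 * t)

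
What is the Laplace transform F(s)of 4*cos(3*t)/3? 4*s/(3*(s^2+9))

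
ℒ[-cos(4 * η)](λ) -λ/(λ^2 + 16)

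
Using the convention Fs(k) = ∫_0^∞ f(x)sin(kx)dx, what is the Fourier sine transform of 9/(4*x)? 9*pi/8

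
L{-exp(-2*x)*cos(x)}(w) (-w - 2)/((w + 2)^2 + 1)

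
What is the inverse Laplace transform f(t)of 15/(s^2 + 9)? 5*sin(3*t)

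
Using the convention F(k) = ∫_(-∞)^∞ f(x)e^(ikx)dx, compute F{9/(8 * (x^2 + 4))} 9 * pi * exp(-2 * Abs(k))/16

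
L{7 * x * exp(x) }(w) 7/(w - 1) ^2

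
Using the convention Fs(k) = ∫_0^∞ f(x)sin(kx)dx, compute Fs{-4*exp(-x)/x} -4*atan(k)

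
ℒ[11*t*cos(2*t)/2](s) 11*(s^2 - 4)/(2*(s^2 + 4)^2)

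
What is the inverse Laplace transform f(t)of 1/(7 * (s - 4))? exp(4 * t)/7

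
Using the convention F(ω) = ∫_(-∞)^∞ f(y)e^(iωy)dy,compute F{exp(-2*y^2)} sqrt(2)*sqrt(pi)*exp(-ω^2/8)/2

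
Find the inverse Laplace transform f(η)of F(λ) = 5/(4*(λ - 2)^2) 5*η*exp(2*η)/4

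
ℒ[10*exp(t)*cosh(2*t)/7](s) 10*(s - 1)/(7*((s - 1)^2 - 4))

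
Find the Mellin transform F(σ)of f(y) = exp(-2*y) gamma(σ)/2^σ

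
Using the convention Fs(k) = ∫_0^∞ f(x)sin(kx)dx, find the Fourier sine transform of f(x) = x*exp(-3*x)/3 2*k/(k^2 + 9)^2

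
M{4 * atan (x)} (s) -2 * pi * sec (pi * s/2)/s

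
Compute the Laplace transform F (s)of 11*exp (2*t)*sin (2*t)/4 11/ (2*( (s - 2)^2 + 4))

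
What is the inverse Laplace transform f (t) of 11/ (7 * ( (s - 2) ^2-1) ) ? 11 * exp (2 * t) * sinh (t) /7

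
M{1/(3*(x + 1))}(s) pi*csc(pi*s)/3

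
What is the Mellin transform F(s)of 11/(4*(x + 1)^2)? -11*pi*(s - 1)/(4*sin(pi*s))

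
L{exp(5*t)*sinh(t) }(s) 1/((s - 5) ^2 - 1) 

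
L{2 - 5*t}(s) 2/s - 5/s^2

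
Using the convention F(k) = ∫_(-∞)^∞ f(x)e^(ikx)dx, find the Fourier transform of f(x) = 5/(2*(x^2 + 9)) 5*pi*exp(-3*Abs(k))/6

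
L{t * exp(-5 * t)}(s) (s + 5)^(-2)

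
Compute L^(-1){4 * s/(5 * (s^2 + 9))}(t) 4 * cos(3 * t)/5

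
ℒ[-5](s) -5/s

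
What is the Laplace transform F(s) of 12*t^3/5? 72/(5*s^4) 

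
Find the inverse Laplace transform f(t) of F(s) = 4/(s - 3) 4*exp(3*t) 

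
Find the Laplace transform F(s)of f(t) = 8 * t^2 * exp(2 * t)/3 16/(3 * (s - 2)^3)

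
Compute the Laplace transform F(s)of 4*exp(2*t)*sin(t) 4/((s - 2)^2 + 1)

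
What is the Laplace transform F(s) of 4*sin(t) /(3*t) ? 4*atan(1/s) /3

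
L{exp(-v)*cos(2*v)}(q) (q+1)/((q+1)^2+4)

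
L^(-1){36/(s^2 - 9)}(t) 12*sinh(3*t)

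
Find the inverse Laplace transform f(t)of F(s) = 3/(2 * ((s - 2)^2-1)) 3 * exp(2 * t) * sinh(t)/2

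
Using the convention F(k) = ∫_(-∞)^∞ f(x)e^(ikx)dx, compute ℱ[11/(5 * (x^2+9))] 11 * pi * exp(-3 * Abs(k))/15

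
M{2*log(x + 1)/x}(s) -2*pi*csc(pi*s)/(s - 1)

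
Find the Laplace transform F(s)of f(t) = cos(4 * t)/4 s/(4 * (s^2 + 16))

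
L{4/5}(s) 4/(5 * s)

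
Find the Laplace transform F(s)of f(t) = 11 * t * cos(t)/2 11 * (s^2 - 1)/(2 * (s^2 + 1)^2)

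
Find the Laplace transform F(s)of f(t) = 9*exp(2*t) 9/(s - 2)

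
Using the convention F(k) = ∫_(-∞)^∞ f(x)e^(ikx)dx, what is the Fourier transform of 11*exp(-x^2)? 11*sqrt(pi)*exp(-k^2/4)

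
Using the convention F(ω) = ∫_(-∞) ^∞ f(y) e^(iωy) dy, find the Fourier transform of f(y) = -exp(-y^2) -sqrt(pi)*exp(-ω^2/4) 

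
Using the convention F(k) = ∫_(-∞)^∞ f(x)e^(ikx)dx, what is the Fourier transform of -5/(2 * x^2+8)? -5 * pi * exp(-2 * Abs(k))/4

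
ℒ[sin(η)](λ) 1/(λ^2 + 1)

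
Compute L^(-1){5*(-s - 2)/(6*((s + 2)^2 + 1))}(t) -5*exp(-2*t)*cos(t)/6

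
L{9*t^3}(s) 54/s^4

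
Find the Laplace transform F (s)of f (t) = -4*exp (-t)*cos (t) 4*(-s - 1)/ ( (s + 1)^2 + 1)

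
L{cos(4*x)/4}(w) w/(4*(w^2 + 16))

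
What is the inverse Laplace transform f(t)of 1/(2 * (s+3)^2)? t * exp(-3 * t)/2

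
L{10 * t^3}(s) 60/s^4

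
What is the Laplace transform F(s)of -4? -4/s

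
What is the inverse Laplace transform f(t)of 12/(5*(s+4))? 12*exp(-4*t)/5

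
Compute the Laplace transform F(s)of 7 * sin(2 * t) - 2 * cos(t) 14/(s^2 + 4) - 2 * s/(s^2 + 1)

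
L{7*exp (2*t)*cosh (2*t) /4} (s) 7*(s - 2) / (4*s*(s - 4) ) 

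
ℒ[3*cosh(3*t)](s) 3*s/(s^2 - 9)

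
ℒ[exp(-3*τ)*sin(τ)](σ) 1/((σ + 3)^2 + 1)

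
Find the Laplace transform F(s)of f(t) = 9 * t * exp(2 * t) 9/(s - 2)^2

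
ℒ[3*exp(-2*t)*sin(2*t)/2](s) 3/((s+2)^2+4)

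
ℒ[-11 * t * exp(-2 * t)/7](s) -11/(7 * (s + 2)^2)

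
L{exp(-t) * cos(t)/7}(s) (s + 1)/(7 * ((s + 1)^2 + 1))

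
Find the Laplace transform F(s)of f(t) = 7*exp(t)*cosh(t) 7*(s - 1)/(s*(s - 2))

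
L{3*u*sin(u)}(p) 6*p/(p^2+1)^2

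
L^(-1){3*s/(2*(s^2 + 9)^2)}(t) t*sin(3*t)/4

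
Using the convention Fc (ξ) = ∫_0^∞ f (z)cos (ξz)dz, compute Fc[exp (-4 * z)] 4/ (ξ^2 + 16)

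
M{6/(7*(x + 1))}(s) 6*pi*csc(pi*s)/7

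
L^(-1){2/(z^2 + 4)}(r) sin(2*r)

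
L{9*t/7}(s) 9/(7*s^2)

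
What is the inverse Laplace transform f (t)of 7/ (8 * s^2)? 7 * t/8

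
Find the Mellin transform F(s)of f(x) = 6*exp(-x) 6*gamma(s)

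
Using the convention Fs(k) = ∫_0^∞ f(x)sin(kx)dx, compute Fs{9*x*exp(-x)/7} 18*k/(7*(k^2 + 1)^2)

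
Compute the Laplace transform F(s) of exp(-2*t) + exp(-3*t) 1/(s + 2) + 1/(s + 3) 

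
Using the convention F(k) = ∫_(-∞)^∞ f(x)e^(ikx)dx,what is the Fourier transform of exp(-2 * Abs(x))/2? 2/(k^2 + 4)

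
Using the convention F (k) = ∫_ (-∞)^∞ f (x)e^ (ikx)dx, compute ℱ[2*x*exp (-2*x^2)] sqrt (2)*I*sqrt (pi)*k*exp (-k^2/8)/4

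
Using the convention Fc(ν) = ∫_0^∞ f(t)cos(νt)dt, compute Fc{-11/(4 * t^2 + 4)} -11 * pi * exp(-ν)/8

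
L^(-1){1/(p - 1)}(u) exp(u)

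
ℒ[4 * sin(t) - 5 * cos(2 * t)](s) 4/(s^2 + 1) - 5 * s/(s^2 + 4)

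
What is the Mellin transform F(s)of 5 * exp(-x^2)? 5 * gamma(s/2)/2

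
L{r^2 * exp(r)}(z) 2/(z - 1)^3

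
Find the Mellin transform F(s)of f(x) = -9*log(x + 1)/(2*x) 9*pi*csc(pi*s)/(2*(s - 1))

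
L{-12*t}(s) -12/s^2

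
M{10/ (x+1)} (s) 10 * pi * csc (pi * s)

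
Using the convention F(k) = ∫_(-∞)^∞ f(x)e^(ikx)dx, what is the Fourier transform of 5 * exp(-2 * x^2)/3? 5 * sqrt(2) * sqrt(pi) * exp(-k^2/8)/6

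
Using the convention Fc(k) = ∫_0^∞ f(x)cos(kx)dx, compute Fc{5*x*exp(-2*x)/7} 5*(4 - k^2)/(7*(k^2 + 4)^2)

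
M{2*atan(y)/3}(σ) -pi*sec(pi*σ/2)/(3*σ)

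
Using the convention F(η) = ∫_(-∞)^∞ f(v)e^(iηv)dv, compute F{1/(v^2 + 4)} pi * exp(-2 * Abs(η))/2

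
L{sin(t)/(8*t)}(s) atan(1/s)/8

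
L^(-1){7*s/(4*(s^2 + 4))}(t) 7*cos(2*t)/4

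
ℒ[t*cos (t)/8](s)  (s^2-1)/ (8*(s^2 + 1)^2)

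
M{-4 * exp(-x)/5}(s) -4 * gamma(s)/5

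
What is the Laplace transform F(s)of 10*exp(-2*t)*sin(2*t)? 20/((s + 2)^2 + 4)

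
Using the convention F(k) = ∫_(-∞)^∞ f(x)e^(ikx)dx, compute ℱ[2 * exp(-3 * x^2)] 2 * sqrt(3) * sqrt(pi) * exp(-k^2/12)/3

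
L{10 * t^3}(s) 60/s^4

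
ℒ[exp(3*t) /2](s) 1/(2*(s - 3) ) 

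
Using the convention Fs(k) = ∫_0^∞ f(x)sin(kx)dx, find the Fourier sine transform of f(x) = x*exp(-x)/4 k/(2*(k^2 + 1)^2)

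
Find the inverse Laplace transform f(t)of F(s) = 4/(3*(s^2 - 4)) 2*sinh(2*t)/3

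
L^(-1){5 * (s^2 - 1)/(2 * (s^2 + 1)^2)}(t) 5 * t * cos(t)/2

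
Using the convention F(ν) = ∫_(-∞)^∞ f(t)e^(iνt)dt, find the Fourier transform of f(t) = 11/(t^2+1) 11*pi*exp(-Abs(ν))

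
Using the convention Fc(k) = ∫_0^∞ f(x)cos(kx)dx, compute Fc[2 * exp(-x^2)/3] sqrt(pi) * exp(-k^2/4)/3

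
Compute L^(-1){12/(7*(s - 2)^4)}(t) 2*t^3*exp(2*t)/7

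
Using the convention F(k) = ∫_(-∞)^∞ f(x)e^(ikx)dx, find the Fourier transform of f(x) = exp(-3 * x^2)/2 sqrt(3) * sqrt(pi) * exp(-k^2/12)/6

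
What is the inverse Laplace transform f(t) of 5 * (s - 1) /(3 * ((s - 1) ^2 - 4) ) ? 5 * exp(t) * cosh(2 * t) /3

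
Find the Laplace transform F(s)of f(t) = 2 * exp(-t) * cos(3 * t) 2 * (s+1)/((s+1)^2+9)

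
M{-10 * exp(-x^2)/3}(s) -5 * gamma(s/2)/3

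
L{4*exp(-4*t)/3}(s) 4/(3*(s+4))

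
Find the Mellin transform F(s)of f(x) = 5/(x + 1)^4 5 * gamma(s) * gamma(4 - s)/6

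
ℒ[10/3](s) 10/(3 * s)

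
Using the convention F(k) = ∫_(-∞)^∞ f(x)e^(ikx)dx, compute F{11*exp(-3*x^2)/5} 11*sqrt(3)*sqrt(pi)*exp(-k^2/12)/15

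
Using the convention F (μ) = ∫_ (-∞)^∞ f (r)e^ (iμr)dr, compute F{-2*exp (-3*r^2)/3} -2*sqrt (3)*sqrt (pi)*exp (-μ^2/12)/9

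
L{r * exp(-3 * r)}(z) (z + 3)^(-2)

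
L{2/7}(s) 2/(7*s)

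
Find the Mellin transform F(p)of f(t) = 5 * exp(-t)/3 5 * gamma(p)/3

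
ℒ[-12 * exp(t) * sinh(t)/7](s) -12/(7 * s * (s - 2))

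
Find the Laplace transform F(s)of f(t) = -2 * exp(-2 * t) -2/(s + 2)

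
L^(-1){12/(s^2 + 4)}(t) 6*sin(2*t)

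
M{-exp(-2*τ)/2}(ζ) -gamma(ζ)/(2*2^ζ)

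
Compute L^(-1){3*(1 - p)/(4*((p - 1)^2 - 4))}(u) -3*exp(u)*cosh(2*u)/4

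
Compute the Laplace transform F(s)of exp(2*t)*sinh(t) 1/((s - 2)^2 - 1)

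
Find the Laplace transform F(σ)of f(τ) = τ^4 24/σ^5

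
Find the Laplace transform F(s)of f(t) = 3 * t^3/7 18/(7 * s^4)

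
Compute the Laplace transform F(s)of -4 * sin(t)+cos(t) s/(s^2+1) - 4/(s^2+1)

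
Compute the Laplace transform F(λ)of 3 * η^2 6/λ^3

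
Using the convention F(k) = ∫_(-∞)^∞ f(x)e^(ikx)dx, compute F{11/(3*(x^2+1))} 11*pi*exp(-Abs(k))/3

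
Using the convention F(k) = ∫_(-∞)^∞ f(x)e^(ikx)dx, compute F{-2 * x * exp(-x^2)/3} -I * sqrt(pi) * k * exp(-k^2/4)/3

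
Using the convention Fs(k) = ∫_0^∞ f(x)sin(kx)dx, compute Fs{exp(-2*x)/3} k/(3*(k^2+4))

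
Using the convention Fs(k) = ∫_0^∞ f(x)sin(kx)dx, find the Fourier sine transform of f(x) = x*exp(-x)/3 2*k/(3*(k^2 + 1)^2)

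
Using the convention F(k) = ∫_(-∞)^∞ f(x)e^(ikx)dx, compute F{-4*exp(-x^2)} -4*sqrt(pi)*exp(-k^2/4)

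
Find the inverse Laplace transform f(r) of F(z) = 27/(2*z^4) 9*r^3/4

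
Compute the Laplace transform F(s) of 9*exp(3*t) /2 9/(2*(s - 3) ) 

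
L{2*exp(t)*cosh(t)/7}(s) 2*(s - 1)/(7*s*(s - 2))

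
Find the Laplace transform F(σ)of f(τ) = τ σ^(-2)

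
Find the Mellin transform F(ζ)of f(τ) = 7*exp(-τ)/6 7*gamma(ζ)/6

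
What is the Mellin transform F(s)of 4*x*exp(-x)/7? 4*gamma(s + 1)/7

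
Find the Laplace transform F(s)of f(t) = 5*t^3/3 10/s^4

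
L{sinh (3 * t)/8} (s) 3/ (8 * (s^2-9))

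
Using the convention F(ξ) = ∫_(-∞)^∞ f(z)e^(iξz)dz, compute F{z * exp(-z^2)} I * sqrt(pi) * ξ * exp(-ξ^2/4)/2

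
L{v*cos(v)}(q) (q^2 - 1)/(q^2+1)^2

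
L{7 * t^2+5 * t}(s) 14/s^3+5/s^2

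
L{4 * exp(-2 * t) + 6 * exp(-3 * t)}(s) 6/(s + 3) + 4/(s + 2)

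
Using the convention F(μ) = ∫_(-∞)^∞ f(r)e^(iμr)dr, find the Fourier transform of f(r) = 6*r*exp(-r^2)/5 3*I*sqrt(pi)*μ*exp(-μ^2/4)/5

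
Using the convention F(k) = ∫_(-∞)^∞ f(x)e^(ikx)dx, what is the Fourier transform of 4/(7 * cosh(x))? 4 * pi/(7 * cosh(pi * k/2))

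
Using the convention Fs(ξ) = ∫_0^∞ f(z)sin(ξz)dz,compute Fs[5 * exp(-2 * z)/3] 5 * ξ/(3 * (ξ^2 + 4))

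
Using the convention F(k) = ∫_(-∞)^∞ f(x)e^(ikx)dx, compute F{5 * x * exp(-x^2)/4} 5 * I * sqrt(pi) * k * exp(-k^2/4)/8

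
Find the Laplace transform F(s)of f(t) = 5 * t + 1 1/s + 5/s^2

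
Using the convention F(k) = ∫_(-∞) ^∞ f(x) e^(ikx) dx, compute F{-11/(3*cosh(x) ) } -11*pi/(3*cosh(pi*k/2) ) 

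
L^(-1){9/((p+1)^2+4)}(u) 9*exp(-u)*sin(2*u)/2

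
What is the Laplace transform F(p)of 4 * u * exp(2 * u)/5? 4/(5 * (p - 2)^2)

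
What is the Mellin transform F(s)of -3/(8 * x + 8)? -3 * pi * csc(pi * s)/8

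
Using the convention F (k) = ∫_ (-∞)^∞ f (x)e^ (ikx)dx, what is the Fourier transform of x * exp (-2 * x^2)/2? sqrt (2) * I * sqrt (pi) * k * exp (-k^2/8)/16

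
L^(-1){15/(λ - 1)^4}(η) 5 * η^3 * exp(η)/2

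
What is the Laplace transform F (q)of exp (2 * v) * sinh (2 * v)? 2/ (q * (q - 4))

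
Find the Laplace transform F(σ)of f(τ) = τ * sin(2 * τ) 4 * σ/(σ^2 + 4)^2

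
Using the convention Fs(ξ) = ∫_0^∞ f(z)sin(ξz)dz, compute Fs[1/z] pi/2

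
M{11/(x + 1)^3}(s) 11*pi*(s - 2)*(s - 1)/(2*sin(pi*s))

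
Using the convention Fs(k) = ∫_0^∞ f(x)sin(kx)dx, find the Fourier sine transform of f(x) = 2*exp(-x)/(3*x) 2*atan(k)/3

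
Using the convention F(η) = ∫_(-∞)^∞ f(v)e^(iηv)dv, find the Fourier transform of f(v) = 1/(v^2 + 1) pi*exp(-Abs(η))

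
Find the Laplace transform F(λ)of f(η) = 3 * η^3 18/λ^4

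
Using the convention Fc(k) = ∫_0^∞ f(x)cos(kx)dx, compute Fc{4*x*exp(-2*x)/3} 4*(4 - k^2)/(3*(k^2 + 4)^2)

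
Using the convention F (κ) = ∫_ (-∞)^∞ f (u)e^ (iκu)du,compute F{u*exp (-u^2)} I*sqrt (pi)*κ*exp (-κ^2/4)/2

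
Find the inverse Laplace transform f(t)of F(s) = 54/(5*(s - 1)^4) 9*t^3*exp(t)/5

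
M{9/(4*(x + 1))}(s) 9*pi*csc(pi*s)/4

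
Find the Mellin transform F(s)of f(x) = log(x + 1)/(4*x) -pi*csc(pi*s)/(4*s - 4)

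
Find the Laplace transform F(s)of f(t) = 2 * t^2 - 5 4/s^3 - 5/s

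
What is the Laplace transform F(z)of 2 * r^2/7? 4/(7 * z^3)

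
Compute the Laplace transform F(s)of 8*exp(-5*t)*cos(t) 8*(s + 5)/((s + 5)^2 + 1)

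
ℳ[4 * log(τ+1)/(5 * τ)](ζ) -4 * pi * csc(pi * ζ)/(5 * ζ - 5)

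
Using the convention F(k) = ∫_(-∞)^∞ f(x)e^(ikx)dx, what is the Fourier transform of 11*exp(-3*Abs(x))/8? 33/(4*(k^2 + 9))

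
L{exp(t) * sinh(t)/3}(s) 1/(3 * s * (s - 2))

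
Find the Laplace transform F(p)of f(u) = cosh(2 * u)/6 p/(6 * (p^2 - 4))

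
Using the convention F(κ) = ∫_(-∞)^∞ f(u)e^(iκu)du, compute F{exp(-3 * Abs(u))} 6/(κ^2+9)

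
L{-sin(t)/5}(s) -1/(5*s^2 + 5)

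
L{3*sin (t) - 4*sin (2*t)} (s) 3/ (s^2 + 1) - 8/ (s^2 + 4)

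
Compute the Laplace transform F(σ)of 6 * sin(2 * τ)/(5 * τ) 6 * atan(2/σ)/5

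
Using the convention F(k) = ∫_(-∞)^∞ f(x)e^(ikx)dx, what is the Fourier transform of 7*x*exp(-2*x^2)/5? 7*sqrt(2)*I*sqrt(pi)*k*exp(-k^2/8)/40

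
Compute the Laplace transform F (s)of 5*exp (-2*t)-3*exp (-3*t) 5/ (s + 2)-3/ (s + 3)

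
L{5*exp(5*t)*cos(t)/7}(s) 5*(s - 5)/(7*((s - 5)^2 + 1))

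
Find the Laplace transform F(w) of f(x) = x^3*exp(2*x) 6/(w - 2) ^4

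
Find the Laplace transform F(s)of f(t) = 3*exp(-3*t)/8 3/(8*(s + 3))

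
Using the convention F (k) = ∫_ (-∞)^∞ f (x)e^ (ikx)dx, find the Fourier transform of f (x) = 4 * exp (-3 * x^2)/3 4 * sqrt (3) * sqrt (pi) * exp (-k^2/12)/9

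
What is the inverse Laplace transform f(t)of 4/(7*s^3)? 2*t^2/7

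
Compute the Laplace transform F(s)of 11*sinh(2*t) 22/(s^2 - 4)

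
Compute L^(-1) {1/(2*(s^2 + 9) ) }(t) sin(3*t) /6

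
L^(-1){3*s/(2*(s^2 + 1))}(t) 3*cos(t)/2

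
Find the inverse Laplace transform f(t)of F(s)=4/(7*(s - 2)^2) 4*t*exp(2*t)/7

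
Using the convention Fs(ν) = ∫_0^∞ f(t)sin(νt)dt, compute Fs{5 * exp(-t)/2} 5 * ν/(2 * (ν^2 + 1))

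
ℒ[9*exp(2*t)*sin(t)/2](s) 9/(2*((s - 2)^2 + 1))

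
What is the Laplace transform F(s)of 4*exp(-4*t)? 4/(s + 4)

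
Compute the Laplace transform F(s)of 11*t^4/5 264/(5*s^5)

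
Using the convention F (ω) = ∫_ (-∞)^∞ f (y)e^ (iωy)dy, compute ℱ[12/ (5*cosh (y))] 12*pi/ (5*cosh (pi*ω/2))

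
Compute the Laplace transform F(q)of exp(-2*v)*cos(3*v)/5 (q + 2)/(5*((q + 2)^2 + 9))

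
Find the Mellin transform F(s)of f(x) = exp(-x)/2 gamma(s)/2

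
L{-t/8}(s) -1/(8 * s^2)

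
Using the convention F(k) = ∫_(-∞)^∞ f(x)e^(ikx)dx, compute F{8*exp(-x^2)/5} 8*sqrt(pi)*exp(-k^2/4)/5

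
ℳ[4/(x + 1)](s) 4*pi*csc(pi*s)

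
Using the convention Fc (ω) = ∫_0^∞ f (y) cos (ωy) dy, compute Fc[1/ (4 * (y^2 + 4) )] pi * exp (-2 * ω) /16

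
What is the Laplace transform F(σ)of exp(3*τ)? 1/(σ - 3)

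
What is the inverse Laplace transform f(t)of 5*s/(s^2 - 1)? 5*cosh(t)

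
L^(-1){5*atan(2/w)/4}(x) 5*sin(2*x)/(4*x)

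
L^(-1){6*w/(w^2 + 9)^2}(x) x*sin(3*x)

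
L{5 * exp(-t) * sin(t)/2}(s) 5/(2 * ((s + 1)^2 + 1))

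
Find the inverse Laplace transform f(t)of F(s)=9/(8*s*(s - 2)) 9*exp(t)*sinh(t)/8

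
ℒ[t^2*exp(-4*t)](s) 2/(s + 4)^3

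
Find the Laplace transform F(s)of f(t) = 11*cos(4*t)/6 11*s/(6*(s^2 + 16))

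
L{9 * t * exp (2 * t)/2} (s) 9/ (2 * (s - 2)^2)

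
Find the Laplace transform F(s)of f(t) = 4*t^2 8/s^3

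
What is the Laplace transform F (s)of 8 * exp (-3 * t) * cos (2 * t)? 8 * (s + 3)/ ( (s + 3)^2 + 4)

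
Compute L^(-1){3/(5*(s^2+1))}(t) 3*sin(t)/5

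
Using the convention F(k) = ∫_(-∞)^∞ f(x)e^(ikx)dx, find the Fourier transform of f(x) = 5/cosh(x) 5*pi/cosh(pi*k/2)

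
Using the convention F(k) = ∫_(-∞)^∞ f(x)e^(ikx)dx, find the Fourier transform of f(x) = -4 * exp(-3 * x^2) -4 * sqrt(3) * sqrt(pi) * exp(-k^2/12)/3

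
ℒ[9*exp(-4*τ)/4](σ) 9/(4*(σ+4))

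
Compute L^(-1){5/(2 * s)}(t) 5/2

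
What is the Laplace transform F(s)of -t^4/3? -8/s^5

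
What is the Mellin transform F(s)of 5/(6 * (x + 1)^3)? 5 * pi * (s - 2) * (s - 1)/(12 * sin(pi * s))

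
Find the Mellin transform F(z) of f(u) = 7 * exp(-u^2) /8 7 * gamma(z/2) /16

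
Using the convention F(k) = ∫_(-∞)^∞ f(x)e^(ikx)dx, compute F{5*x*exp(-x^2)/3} 5*I*sqrt(pi)*k*exp(-k^2/4)/6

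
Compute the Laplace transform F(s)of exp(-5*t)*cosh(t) (s + 5)/((s + 5)^2 - 1)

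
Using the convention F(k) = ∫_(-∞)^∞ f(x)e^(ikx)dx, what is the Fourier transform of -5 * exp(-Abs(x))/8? -5/(4 * k^2 + 4)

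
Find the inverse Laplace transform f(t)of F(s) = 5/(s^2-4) 5 * sinh(2 * t)/2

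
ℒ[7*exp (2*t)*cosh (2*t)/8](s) 7*(s - 2)/ (8*s*(s - 4))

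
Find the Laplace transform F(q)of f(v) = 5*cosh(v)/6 5*q/(6*(q^2-1))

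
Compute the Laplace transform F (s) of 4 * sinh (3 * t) 12/ (s^2 - 9) 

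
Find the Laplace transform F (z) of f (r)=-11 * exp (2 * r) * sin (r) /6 -11/ (6 * (z - 2) ^2+6) 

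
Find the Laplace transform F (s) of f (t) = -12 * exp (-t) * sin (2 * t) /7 -24/ (7 * (s+1) ^2+28) 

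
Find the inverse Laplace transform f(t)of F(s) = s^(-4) t^3/6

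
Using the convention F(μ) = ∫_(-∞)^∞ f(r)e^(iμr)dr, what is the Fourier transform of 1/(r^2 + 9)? pi*exp(-3*Abs(μ))/3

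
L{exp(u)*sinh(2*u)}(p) 2/((p - 1)^2 - 4)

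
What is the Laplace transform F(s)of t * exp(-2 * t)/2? 1/(2 * (s + 2)^2)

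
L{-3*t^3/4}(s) -9/(2*s^4)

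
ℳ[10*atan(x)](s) -5*pi*sec(pi*s/2)/s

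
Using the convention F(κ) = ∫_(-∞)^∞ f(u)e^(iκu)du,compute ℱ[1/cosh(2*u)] pi/(2*cosh(pi*κ/4))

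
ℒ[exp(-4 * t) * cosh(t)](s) (s + 4)/((s + 4)^2 - 1)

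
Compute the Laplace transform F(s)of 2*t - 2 2/s^2 - 2/s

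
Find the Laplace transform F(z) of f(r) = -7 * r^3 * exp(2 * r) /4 -21/(2 * (z - 2) ^4) 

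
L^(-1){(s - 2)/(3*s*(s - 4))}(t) exp(2*t)*cosh(2*t)/3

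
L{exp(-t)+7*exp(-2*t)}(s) 7/(s+2)+1/(s+1)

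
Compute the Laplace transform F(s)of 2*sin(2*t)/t 2*atan(2/s)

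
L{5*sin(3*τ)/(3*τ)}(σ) 5*atan(3/σ)/3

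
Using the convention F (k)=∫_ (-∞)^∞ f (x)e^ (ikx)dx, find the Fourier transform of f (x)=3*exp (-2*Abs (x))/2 6/ (k^2 + 4)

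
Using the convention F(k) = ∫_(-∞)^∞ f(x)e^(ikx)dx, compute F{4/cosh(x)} 4*pi/cosh(pi*k/2)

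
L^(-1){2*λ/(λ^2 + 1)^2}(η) η*sin(η)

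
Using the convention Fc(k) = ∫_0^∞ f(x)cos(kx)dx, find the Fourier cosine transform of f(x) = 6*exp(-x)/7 6/(7*(k^2 + 1))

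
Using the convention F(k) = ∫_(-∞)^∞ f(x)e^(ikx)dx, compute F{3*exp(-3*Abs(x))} 18/(k^2 + 9)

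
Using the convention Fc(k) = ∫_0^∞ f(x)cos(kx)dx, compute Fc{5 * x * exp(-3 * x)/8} 5 * (9 - k^2)/(8 * (k^2+9)^2)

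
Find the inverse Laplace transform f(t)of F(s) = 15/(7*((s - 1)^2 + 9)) 5*exp(t)*sin(3*t)/7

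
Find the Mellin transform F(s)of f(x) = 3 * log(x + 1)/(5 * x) -3 * pi * csc(pi * s)/(5 * s - 5)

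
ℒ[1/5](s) 1/ (5*s)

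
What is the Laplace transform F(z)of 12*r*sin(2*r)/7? 48*z/(7*(z^2 + 4)^2)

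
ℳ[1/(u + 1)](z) pi*csc(pi*z)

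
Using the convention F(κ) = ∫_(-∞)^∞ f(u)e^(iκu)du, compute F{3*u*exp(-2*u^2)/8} 3*sqrt(2)*I*sqrt(pi)*κ*exp(-κ^2/8)/64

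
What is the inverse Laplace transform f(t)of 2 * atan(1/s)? 2 * sin(t)/t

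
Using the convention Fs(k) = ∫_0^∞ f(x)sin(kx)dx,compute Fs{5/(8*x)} 5*pi/16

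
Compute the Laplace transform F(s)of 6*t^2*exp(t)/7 12/(7*(s - 1)^3)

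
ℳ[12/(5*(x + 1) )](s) 12*pi*csc(pi*s) /5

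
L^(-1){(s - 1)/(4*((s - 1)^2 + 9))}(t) exp(t)*cos(3*t)/4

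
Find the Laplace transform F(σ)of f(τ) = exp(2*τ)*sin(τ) 1/((σ - 2)^2 + 1)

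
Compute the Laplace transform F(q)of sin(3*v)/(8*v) atan(3/q)/8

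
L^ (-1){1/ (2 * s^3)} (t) t^2/4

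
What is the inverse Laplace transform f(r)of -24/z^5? -r^4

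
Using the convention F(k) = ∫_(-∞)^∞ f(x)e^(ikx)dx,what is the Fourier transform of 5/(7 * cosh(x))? 5 * pi/(7 * cosh(pi * k/2))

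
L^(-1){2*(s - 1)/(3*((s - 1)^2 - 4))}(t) 2*exp(t)*cosh(2*t)/3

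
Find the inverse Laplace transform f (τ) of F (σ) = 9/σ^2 9*τ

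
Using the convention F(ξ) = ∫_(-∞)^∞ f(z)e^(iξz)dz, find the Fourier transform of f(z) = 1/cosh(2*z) pi/(2*cosh(pi*ξ/4))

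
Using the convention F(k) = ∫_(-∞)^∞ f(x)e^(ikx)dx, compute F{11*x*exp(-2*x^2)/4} 11*sqrt(2)*I*sqrt(pi)*k*exp(-k^2/8)/32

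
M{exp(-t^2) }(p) gamma(p/2) /2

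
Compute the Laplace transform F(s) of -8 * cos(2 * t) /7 -8 * s/(7 * s^2 + 28) 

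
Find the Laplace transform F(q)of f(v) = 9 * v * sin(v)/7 18 * q/(7 * (q^2 + 1)^2)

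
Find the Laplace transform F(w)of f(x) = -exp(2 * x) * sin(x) -1/((w - 2)^2 + 1)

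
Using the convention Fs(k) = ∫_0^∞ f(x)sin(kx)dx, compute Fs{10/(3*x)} 5*pi/3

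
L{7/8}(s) 7/(8*s)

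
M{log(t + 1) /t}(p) -pi*csc(pi*p) /(p - 1) 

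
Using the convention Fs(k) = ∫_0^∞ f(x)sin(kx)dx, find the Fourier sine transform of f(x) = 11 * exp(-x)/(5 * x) 11 * atan(k)/5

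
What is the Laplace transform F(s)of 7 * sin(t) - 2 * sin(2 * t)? 7/(s^2 + 1) - 4/(s^2 + 4)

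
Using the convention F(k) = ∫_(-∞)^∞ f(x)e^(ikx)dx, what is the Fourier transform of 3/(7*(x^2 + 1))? 3*pi*exp(-Abs(k))/7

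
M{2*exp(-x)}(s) 2*gamma(s)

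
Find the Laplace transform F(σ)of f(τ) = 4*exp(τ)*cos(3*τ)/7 4*(σ - 1)/(7*((σ - 1)^2 + 9))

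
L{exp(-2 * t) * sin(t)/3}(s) 1/(3 * ((s + 2)^2 + 1))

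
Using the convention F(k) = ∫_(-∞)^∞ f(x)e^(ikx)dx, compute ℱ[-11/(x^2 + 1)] -11*pi*exp(-Abs(k))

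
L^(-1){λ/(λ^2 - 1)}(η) cosh(η)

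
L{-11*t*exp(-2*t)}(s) -11/(s + 2)^2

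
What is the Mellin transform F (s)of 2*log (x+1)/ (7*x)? -2*pi*csc (pi*s)/ (7*s - 7)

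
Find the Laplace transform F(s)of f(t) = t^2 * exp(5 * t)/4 1/(2 * (s - 5)^3)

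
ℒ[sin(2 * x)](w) 2/(w^2+4)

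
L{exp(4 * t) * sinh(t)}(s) 1/((s - 4)^2 - 1)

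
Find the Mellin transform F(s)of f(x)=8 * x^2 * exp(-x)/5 8 * gamma(s + 2)/5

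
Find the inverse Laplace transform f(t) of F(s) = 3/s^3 3 * t^2/2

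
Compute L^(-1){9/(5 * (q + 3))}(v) 9 * exp(-3 * v)/5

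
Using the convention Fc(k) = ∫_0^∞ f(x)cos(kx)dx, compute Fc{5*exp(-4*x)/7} 20/(7*(k^2 + 16))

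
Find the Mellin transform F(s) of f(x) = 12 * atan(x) -6 * pi * sec(pi * s/2) /s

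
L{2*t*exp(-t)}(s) 2/(s + 1)^2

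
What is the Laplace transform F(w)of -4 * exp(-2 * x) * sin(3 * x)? -12/((w+2)^2+9)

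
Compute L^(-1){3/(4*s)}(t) 3/4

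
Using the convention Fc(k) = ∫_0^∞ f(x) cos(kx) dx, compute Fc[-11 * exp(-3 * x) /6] -11/(2 * k^2 + 18) 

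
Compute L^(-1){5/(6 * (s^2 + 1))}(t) 5 * sin(t)/6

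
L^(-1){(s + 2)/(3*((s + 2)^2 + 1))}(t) exp(-2*t)*cos(t)/3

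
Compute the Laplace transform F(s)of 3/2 3/(2 * s)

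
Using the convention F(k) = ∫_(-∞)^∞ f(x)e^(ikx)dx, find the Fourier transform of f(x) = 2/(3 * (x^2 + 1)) 2 * pi * exp(-Abs(k))/3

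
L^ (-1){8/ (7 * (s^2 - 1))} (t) 8 * sinh (t)/7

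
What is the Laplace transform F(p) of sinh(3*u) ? 3/(p^2 - 9) 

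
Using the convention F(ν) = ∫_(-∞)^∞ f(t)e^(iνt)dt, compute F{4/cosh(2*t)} 2*pi/cosh(pi*ν/4)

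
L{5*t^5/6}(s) 100/s^6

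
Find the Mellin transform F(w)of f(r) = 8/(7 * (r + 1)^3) 4 * pi * (w - 2) * (w - 1)/(7 * sin(pi * w))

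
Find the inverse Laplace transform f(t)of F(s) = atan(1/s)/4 sin(t)/(4 * t)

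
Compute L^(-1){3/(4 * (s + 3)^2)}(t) 3 * t * exp(-3 * t)/4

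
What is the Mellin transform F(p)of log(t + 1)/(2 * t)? -pi * csc(pi * p)/(2 * p - 2)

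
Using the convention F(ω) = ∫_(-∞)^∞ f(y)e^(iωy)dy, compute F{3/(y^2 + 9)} pi * exp(-3 * Abs(ω))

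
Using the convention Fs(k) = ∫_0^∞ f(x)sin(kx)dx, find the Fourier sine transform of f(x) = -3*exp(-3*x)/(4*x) -3*atan(k/3)/4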